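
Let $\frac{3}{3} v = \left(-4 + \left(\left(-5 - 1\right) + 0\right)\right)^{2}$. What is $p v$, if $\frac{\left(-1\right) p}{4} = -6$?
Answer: $2400$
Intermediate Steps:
$p = 24$ ($p = \left(-4\right) \left(-6\right) = 24$)
$v = 100$ ($v = \left(-4 + \left(\left(-5 - 1\right) + 0\right)\right)^{2} = \left(-4 + \left(-6 + 0\right)\right)^{2} = \left(-4 - 6\right)^{2} = \left(-10\right)^{2} = 100$)
$p v = 24 \cdot 100 = 2400$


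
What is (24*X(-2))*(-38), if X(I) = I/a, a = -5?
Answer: -1824/5 ≈ -364.80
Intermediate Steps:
X(I) = -I/5 (X(I) = I/(-5) = I*(-1/5) = -I/5)
(24*X(-2))*(-38) = (24*(-1/5*(-2)))*(-38) = (24*(2/5))*(-38) = (48/5)*(-38) = -1824/5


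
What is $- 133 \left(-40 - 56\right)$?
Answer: $12768$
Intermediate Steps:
$- 133 \left(-40 - 56\right) = \left(-133\right) \left(-96\right) = 12768$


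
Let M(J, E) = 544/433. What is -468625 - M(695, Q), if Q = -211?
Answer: -202915169/433 ≈ -4.6863e+5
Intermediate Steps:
M(J, E) = 544/433 (M(J, E) = 544*(1/433) = 544/433)
-468625 - M(695, Q) = -468625 - 1*544/433 = -468625 - 544/433 = -202915169/433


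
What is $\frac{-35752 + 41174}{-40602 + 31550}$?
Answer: $- \frac{2711}{4526} \approx -0.59898$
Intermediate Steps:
$\frac{-35752 + 41174}{-40602 + 31550} = \frac{5422}{-9052} = 5422 \left(- \frac{1}{9052}\right) = - \frac{2711}{4526}$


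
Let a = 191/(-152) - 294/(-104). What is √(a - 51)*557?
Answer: 557*I*√48250462/988 ≈ 3916.1*I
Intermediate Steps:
a = 3103/1976 (a = 191*(-1/152) - 294*(-1/104) = -191/152 + 147/52 = 3103/1976 ≈ 1.5703)
√(a - 51)*557 = √(3103/1976 - 51)*557 = √(-97673/1976)*557 = (I*√48250462/988)*557 = 557*I*√48250462/988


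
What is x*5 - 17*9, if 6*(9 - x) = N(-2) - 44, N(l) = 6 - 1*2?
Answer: -224/3 ≈ -74.667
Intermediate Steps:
N(l) = 4 (N(l) = 6 - 2 = 4)
x = 47/3 (x = 9 - (4 - 44)/6 = 9 - 1/6*(-40) = 9 + 20/3 = 47/3 ≈ 15.667)
x*5 - 17*9 = (47/3)*5 - 17*9 = 235/3 - 153 = -224/3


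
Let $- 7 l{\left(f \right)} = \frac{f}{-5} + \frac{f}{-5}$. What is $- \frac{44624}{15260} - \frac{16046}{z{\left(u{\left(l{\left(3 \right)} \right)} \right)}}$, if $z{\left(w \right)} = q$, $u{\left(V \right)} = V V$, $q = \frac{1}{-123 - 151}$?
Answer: $\frac{16773033104}{3815} \approx 4.3966 \cdot 10^{6}$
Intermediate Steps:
$q = - \frac{1}{274}$ ($q = \frac{1}{-274} = - \frac{1}{274} \approx -0.0036496$)
$l{\left(f \right)} = \frac{2 f}{35}$ ($l{\left(f \right)} = - \frac{\frac{f}{-5} + \frac{f}{-5}}{7} = - \frac{f \left(- \frac{1}{5}\right) + f \left(- \frac{1}{5}\right)}{7} = - \frac{- \frac{f}{5} - \frac{f}{5}}{7} = - \frac{\left(- \frac{2}{5}\right) f}{7} = \frac{2 f}{35}$)
$u{\left(V \right)} = V^{2}$
$z{\left(w \right)} = - \frac{1}{274}$
$- \frac{44624}{15260} - \frac{16046}{z{\left(u{\left(l{\left(3 \right)} \right)} \right)}} = - \frac{44624}{15260} - \frac{16046}{- \frac{1}{274}} = \left(-44624\right) \frac{1}{15260} - -4396604 = - \frac{11156}{3815} + 4396604 = \frac{16773033104}{3815}$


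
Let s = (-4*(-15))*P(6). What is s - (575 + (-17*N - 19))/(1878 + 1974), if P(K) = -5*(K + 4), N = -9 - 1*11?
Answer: -2889224/963 ≈ -3000.2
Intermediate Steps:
N = -20 (N = -9 - 11 = -20)
P(K) = -20 - 5*K (P(K) = -5*(4 + K) = -20 - 5*K)
s = -3000 (s = (-4*(-15))*(-20 - 5*6) = 60*(-20 - 30) = 60*(-50) = -3000)
s - (575 + (-17*N - 19))/(1878 + 1974) = -3000 - (575 + (-17*(-20) - 19))/(1878 + 1974) = -3000 - (575 + (340 - 19))/3852 = -3000 - (575 + 321)/3852 = -3000 - 896/3852 = -3000 - 1*224/963 = -3000 - 224/963 = -2889224/963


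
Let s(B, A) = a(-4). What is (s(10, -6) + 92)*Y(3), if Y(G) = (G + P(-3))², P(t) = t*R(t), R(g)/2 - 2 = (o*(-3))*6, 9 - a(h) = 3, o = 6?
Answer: 40015458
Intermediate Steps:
a(h) = 6 (a(h) = 9 - 1*3 = 9 - 3 = 6)
R(g) = -212 (R(g) = 4 + 2*((6*(-3))*6) = 4 + 2*(-18*6) = 4 + 2*(-108) = 4 - 216 = -212)
P(t) = -212*t (P(t) = t*(-212) = -212*t)
s(B, A) = 6
Y(G) = (636 + G)² (Y(G) = (G - 212*(-3))² = (G + 636)² = (636 + G)²)
(s(10, -6) + 92)*Y(3) = (6 + 92)*(636 + 3)² = 98*639² = 98*408321 = 40015458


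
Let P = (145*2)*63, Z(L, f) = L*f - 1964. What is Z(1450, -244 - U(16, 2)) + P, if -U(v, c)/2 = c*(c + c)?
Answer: -314294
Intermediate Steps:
U(v, c) = -4*c² (U(v, c) = -2*c*(c + c) = -2*c*2*c = -4*c²)
Z(L, f) = -1964 + L*f
P = 18270 (P = 290*63 = 18270)
Z(1450, -244 - U(16, 2)) + P = (-1964 + 1450*(-244 - (-4)*2²)) + 18270 = (-1964 + 1450*(-244 - (-4)*4)) + 18270 = (-1964 + 1450*(-244 - 1*(-16))) + 18270 = (-1964 + 1450*(-244 + 16)) + 18270 = (-1964 + 1450*(-228)) + 18270 = (-1964 - 330600) + 18270 = -332564 + 18270 = -314294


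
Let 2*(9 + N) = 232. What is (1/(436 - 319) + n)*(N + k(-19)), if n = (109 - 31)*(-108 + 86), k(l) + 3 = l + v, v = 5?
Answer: -2007710/13 ≈ -1.5444e+5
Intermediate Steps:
N = 107 (N = -9 + (½)*232 = -9 + 116 = 107)
k(l) = 2 + l (k(l) = -3 + (l + 5) = -3 + (5 + l) = 2 + l)
n = -1716 (n = 78*(-22) = -1716)
(1/(436 - 319) + n)*(N + k(-19)) = (1/(436 - 319) - 1716)*(107 + (2 - 19)) = (1/117 - 1716)*(107 - 17) = (1/117 - 1716)*90 = -200771/117*90 = -2007710/13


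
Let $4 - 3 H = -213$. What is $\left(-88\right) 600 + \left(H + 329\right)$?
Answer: $- \frac{157196}{3} \approx -52399.0$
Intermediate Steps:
$H = \frac{217}{3}$ ($H = \frac{4}{3} - -71 = \frac{4}{3} + 71 = \frac{217}{3} \approx 72.333$)
$\left(-88\right) 600 + \left(H + 329\right) = \left(-88\right) 600 + \left(\frac{217}{3} + 329\right) = -52800 + \frac{1204}{3} = - \frac{157196}{3}$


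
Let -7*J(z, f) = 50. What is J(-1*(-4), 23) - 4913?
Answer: -34441/7 ≈ -4920.1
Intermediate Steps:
J(z, f) = -50/7 (J(z, f) = -⅐*50 = -50/7)
J(-1*(-4), 23) - 4913 = -50/7 - 4913 = -34441/7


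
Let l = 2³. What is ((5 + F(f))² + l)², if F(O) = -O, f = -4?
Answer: 7921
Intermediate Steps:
l = 8
((5 + F(f))² + l)² = ((5 - 1*(-4))² + 8)² = ((5 + 4)² + 8)² = (9² + 8)² = (81 + 8)² = 89² = 7921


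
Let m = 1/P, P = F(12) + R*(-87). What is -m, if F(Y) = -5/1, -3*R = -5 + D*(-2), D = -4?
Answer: -1/82 ≈ -0.012195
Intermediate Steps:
R = -1 (R = -(-5 - 4*(-2))/3 = -(-5 + 8)/3 = -1/3*3 = -1)
F(Y) = -5 (F(Y) = -5*1 = -5)
P = 82 (P = -5 - 1*(-87) = -5 + 87 = 82)
m = 1/82 ≈ 0.012195
-m = -1*1/82 = -1/82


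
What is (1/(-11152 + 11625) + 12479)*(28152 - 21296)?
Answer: 40468006208/473 ≈ 8.5556e+7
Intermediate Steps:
(1/(-11152 + 11625) + 12479)*(28152 - 21296) = (1/473 + 12479)*6856 = (5902568/473)*6856 = 40468006208/473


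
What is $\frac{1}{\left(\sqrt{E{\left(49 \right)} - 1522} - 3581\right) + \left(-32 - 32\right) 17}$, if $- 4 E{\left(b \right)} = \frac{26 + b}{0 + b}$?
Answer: $- \frac{915124}{4273012343} - \frac{14 i \sqrt{298387}}{4273012343} \approx -0.00021416 - 1.7897 \cdot 10^{-6} i$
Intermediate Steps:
$E{\left(b \right)} = - \frac{26 + b}{4 b}$ ($E{\left(b \right)} = - \frac{\left(26 + b\right) \frac{1}{0 + b}}{4} = - \frac{\left(26 + b\right) \frac{1}{b}}{4} = - \frac{\frac{1}{b} \left(26 + b\right)}{4} = - \frac{26 + b}{4 b}$)
$\frac{1}{\left(\sqrt{E{\left(49 \right)} - 1522} - 3581\right) + \left(-32 - 32\right) 17} = \frac{1}{\left(\sqrt{\frac{-26 - 49}{4 \cdot 49} - 1522} - 3581\right) + \left(-32 - 32\right) 17} = \frac{1}{\left(\sqrt{\frac{1}{4} \cdot \frac{1}{49} \left(-26 - 49\right) - 1522} - 3581\right) - 1088} = \frac{1}{\left(\sqrt{\frac{1}{4} \cdot \frac{1}{49} \left(-75\right) - 1522} - 3581\right) - 1088} = \frac{1}{\left(\sqrt{- \frac{75}{196} - 1522} - 3581\right) - 1088} = \frac{1}{\left(\sqrt{- \frac{298387}{196}} - 3581\right) - 1088} = \frac{1}{\left(\frac{i \sqrt{298387}}{14} - 3581\right) - 1088} = \frac{1}{\left(-3581 + \frac{i \sqrt{298387}}{14}\right) - 1088} = \frac{1}{-4669 + \frac{i \sqrt{298387}}{14}}$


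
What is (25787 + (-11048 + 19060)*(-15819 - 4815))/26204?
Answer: -165293821/26204 ≈ -6308.0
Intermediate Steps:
(25787 + (-11048 + 19060)*(-15819 - 4815))/26204 = (25787 + 8012*(-20634))*(1/26204) = (25787 - 165319608)*(1/26204) = -165293821*1/26204 = -165293821/26204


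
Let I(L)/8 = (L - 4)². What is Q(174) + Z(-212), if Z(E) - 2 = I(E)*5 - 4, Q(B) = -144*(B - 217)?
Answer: 1872430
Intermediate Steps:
Q(B) = 31248 - 144*B (Q(B) = -144*(-217 + B) = 31248 - 144*B)
I(L) = 8*(-4 + L)² (I(L) = 8*(L - 4)² = 8*(-4 + L)²)
Z(E) = -2 + 40*(-4 + E)² (Z(E) = 2 + ((8*(-4 + E)²)*5 - 4) = 2 + (40*(-4 + E)² - 4) = 2 + (-4 + 40*(-4 + E)²) = -2 + 40*(-4 + E)²)
Q(174) + Z(-212) = (31248 - 144*174) + (-2 + 40*(-4 - 212)²) = (31248 - 25056) + (-2 + 40*(-216)²) = 6192 + (-2 + 40*46656) = 6192 + (-2 + 1866240) = 6192 + 1866238 = 1872430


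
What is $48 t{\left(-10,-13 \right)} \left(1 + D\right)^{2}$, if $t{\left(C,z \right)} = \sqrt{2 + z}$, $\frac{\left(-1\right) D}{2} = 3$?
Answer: $1200 i \sqrt{11} \approx 3979.9 i$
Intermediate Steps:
$D = -6$ ($D = \left(-2\right) 3 = -6$)
$48 t{\left(-10,-13 \right)} \left(1 + D\right)^{2} = 48 \sqrt{2 - 13} \left(1 - 6\right)^{2} = 48 \sqrt{-11} \left(-5\right)^{2} = 48 i \sqrt{11} \cdot 25 = 1200 i \sqrt{11}$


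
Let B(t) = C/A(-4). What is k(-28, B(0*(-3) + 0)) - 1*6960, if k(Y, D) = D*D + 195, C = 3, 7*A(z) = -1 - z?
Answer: -6716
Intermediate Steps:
A(z) = -1/7 - z/7 (A(z) = (-1 - z)/7 = -1/7 - z/7)
B(t) = 7 (B(t) = 3/(-1/7 - 1/7*(-4)) = 3/(-1/7 + 4/7) = 3/(3/7) = 3*(7/3) = 7)
k(Y, D) = 195 + D**2 (k(Y, D) = D**2 + 195 = 195 + D**2)
k(-28, B(0*(-3) + 0)) - 1*6960 = (195 + 7**2) - 1*6960 = (195 + 49) - 6960 = 244 - 6960 = -6716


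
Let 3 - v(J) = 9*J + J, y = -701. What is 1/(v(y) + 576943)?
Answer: 1/583956 ≈ 1.7125e-6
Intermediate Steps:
v(J) = 3 - 10*J (v(J) = 3 - (9*J + J) = 3 - 10*J)
1/(v(y) + 576943) = 1/((3 - 10*(-701)) + 576943) = 1/((3 + 7010) + 576943) = 1/(7013 + 576943) = 1/583956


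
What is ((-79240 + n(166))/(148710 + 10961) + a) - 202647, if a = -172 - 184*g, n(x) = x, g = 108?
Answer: -35557373735/159671 ≈ -2.2269e+5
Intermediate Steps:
a = -20044 (a = -172 - 184*108 = -172 - 19872 = -20044)
((-79240 + n(166))/(148710 + 10961) + a) - 202647 = ((-79240 + 166)/(148710 + 10961) - 20044) - 202647 = (-79074/159671 - 20044) - 202647 = -3200524598/159671 - 202647 = -35557373735/159671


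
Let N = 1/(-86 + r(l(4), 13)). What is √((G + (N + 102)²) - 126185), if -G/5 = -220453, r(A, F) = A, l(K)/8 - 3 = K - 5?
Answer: √4833757321/70 ≈ 993.22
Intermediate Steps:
l(K) = -16 + 8*K (l(K) = 24 + 8*(K - 5) = 24 + 8*(-5 + K) = 24 + (-40 + 8*K) = -16 + 8*K)
G = 1102265 (G = -5*(-220453) = 1102265)
N = -1/70 (N = 1/(-86 + (-16 + 8*4)) = 1/(-86 + (-16 + 32)) = 1/(-86 + 16) = 1/(-70) = -1/70 ≈ -0.014286)
√((G + (N + 102)²) - 126185) = √((1102265 + (-1/70 + 102)²) - 126185) = √((1102265 + (7139/70)²) - 126185) = √((1102265 + 50965321/4900) - 126185) = √(5452063821/4900 - 126185) = √(4833757321/4900) = √4833757321/70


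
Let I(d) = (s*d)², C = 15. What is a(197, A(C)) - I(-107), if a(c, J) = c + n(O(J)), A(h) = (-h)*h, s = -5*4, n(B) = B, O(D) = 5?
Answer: -4579398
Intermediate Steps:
s = -20
A(h) = -h²
a(c, J) = 5 + c (a(c, J) = c + 5 = 5 + c)
I(d) = 400*d² (I(d) = (-20*d)² = 400*d²)
a(197, A(C)) - I(-107) = (5 + 197) - 400*(-107)² = 202 - 400*11449 = 202 - 1*4579600 = 202 - 4579600 = -4579398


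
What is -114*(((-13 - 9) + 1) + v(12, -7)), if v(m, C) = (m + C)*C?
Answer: 6384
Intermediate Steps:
v(m, C) = C*(C + m) (v(m, C) = (C + m)*C = C*(C + m))
-114*(((-13 - 9) + 1) + v(12, -7)) = -114*(((-13 - 9) + 1) - 7*(-7 + 12)) = -114*((-22 + 1) - 7*5) = -114*(-21 - 35) = -114*(-56) = 6384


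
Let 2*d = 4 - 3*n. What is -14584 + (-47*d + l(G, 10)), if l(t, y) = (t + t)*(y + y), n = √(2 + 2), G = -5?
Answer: -14737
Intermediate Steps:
n = 2 (n = √4 = 2)
l(t, y) = 4*t*y (l(t, y) = (2*t)*(2*y) = 4*t*y)
d = -1 (d = (4 - 3*2)/2 = (4 - 6)/2 = (½)*(-2) = -1)
-14584 + (-47*d + l(G, 10)) = -14584 + (-47*(-1) + 4*(-5)*10) = -14584 + (47 - 200) = -14584 - 153 = -14737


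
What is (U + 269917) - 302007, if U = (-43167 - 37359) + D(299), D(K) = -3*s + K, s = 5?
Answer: -112332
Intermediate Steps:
D(K) = -15 + K (D(K) = -3*5 + K = -15 + K)
U = -80242 (U = (-43167 - 37359) + (-15 + 299) = -80526 + 284 = -80242)
(U + 269917) - 302007 = (-80242 + 269917) - 302007 = 189675 - 302007 = -112332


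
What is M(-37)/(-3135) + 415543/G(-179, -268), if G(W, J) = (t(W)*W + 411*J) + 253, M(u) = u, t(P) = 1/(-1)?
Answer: -432889271/114653220 ≈ -3.7756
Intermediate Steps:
t(P) = -1
G(W, J) = 253 - W + 411*J (G(W, J) = (-W + 411*J) + 253 = 253 - W + 411*J)
M(-37)/(-3135) + 415543/G(-179, -268) = -37/(-3135) + 415543/(253 - 1*(-179) + 411*(-268)) = -37*(-1/3135) + 415543/(253 + 179 - 110148) = 37/3135 + 415543/(-109716) = 37/3135 + 415543*(-1/109716) = 37/3135 - 415543/109716 = -432889271/114653220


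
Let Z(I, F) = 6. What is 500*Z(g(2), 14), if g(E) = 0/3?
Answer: 3000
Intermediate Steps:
g(E) = 0 (g(E) = 0*(⅓) = 0)
500*Z(g(2), 14) = 500*6 = 3000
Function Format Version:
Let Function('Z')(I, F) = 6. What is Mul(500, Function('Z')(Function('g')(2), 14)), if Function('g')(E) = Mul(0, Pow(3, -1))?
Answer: 3000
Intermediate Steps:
Function('g')(E) = 0 (Function('g')(E) = Mul(0, Rational(1, 3)) = 0)
Mul(500, Function('Z')(Function('g')(2), 14)) = Mul(500, 6) = 3000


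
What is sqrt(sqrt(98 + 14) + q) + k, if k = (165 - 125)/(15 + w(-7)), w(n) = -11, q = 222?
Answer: 10 + sqrt(222 + 4*sqrt(7)) ≈ 25.251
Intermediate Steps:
k = 10 (k = (165 - 125)/(15 - 11) = 40/4 = 40*(1/4) = 10)
sqrt(sqrt(98 + 14) + q) + k = sqrt(sqrt(98 + 14) + 222) + 10 = sqrt(sqrt(112) + 222) + 10 = sqrt(4*sqrt(7) + 222) + 10 = sqrt(222 + 4*sqrt(7)) + 10 = 10 + sqrt(222 + 4*sqrt(7))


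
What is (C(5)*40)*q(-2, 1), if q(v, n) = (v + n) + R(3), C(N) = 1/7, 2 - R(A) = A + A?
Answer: -200/7 ≈ -28.571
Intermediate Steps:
R(A) = 2 - 2*A (R(A) = 2 - (A + A) = 2 - 2*A)
C(N) = ⅐
q(v, n) = -4 + n + v (q(v, n) = (v + n) + (2 - 2*3) = (n + v) + (2 - 6) = (n + v) - 4 = -4 + n + v)
(C(5)*40)*q(-2, 1) = ((⅐)*40)*(-4 + 1 - 2) = (40/7)*(-5) = -200/7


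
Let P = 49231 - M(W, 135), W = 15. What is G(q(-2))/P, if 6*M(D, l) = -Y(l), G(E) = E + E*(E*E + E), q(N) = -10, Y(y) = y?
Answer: -1820/98507 ≈ -0.018476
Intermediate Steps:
G(E) = E + E*(E + E²) (G(E) = E + E*(E² + E) = E + E*(E + E²))
M(D, l) = -l/6 (M(D, l) = (-l)/6 = -l/6)
P = 98507/2 (P = 49231 - (-1)*135/6 = 49231 - 1*(-45/2) = 49231 + 45/2 = 98507/2 ≈ 49254.)
G(q(-2))/P = (-10*(1 - 10 + (-10)²))/(98507/2) = -10*(1 - 10 + 100)*(2/98507) = -10*91*(2/98507) = -910*2/98507 = -1820/98507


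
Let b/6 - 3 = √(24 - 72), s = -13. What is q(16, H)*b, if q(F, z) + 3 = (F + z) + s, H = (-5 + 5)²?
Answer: 0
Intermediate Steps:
b = 18 + 24*I*√3 (b = 18 + 6*√(24 - 72) = 18 + 6*√(-48) = 18 + 6*(4*I*√3) = 18 + 24*I*√3 ≈ 18.0 + 41.569*I)
H = 0 (H = 0² = 0)
q(F, z) = -16 + F + z (q(F, z) = -3 + ((F + z) - 13) = -3 + (-13 + F + z) = -16 + F + z)
q(16, H)*b = (-16 + 16 + 0)*(18 + 24*I*√3) = 0*(18 + 24*I*√3) = 0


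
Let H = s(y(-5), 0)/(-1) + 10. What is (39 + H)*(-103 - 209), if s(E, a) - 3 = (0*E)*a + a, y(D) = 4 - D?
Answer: -14352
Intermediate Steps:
s(E, a) = 3 + a (s(E, a) = 3 + ((0*E)*a + a) = 3 + (0*a + a) = 3 + (0 + a) = 3 + a)
H = 7 (H = (3 + 0)/(-1) + 10 = 3*(-1) + 10 = -3 + 10 = 7)
(39 + H)*(-103 - 209) = (39 + 7)*(-103 - 209) = 46*(-312) = -14352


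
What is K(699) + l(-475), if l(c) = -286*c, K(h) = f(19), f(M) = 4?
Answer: 135854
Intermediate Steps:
K(h) = 4
K(699) + l(-475) = 4 - 286*(-475) = 4 + 135850 = 135854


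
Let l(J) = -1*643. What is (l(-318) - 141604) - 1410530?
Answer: -1552777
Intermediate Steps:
l(J) = -643
(l(-318) - 141604) - 1410530 = (-643 - 141604) - 1410530 = -142247 - 1410530 = -1552777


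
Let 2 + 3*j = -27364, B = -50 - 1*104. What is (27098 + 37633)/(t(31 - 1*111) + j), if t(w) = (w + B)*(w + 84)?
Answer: -64731/10058 ≈ -6.4358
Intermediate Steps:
B = -154 (B = -50 - 104 = -154)
j = -9122 (j = -⅔ + (⅓)*(-27364) = -⅔ - 27364/3 = -9122)
t(w) = (-154 + w)*(84 + w) (t(w) = (w - 154)*(w + 84) = (-154 + w)*(84 + w))
(27098 + 37633)/(t(31 - 1*111) + j) = (27098 + 37633)/((-12936 + (31 - 1*111)² - 70*(31 - 1*111)) - 9122) = 64731/((-12936 + (31 - 111)² - 70*(31 - 111)) - 9122) = 64731/((-12936 + (-80)² - 70*(-80)) - 9122) = 64731/((-12936 + 6400 + 5600) - 9122) = 64731/(-936 - 9122) = 64731/(-10058) = 64731*(-1/10058) = -64731/10058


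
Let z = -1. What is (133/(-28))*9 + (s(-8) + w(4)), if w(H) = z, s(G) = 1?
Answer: -171/4 ≈ -42.750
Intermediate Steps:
w(H) = -1
(133/(-28))*9 + (s(-8) + w(4)) = (133/(-28))*9 + (1 - 1) = (133*(-1/28))*9 + 0 = -19/4*9 + 0 = -171/4 + 0 = -171/4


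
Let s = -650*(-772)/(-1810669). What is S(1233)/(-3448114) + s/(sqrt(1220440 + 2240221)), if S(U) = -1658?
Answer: 829/1724057 - 501800*sqrt(3460661)/6266111592209 ≈ 0.00033187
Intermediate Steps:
s = -501800/1810669 (s = 501800*(-1/1810669) = -501800/1810669 ≈ -0.27713)
S(1233)/(-3448114) + s/(sqrt(1220440 + 2240221)) = -1658/(-3448114) - 501800/(1810669*sqrt(1220440 + 2240221)) = -1658*(-1/3448114) - 501800*sqrt(3460661)/3460661/1810669 = 829/1724057 - 501800*sqrt(3460661)/6266111592209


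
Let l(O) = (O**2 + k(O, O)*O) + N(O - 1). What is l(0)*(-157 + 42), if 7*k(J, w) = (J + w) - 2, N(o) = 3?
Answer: -345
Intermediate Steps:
k(J, w) = -2/7 + J/7 + w/7 (k(J, w) = ((J + w) - 2)/7 = (-2 + J + w)/7 = -2/7 + J/7 + w/7)
l(O) = 3 + O**2 + O*(-2/7 + 2*O/7) (l(O) = (O**2 + (-2/7 + O/7 + O/7)*O) + 3 = (O**2 + (-2/7 + 2*O/7)*O) + 3 = (O**2 + O*(-2/7 + 2*O/7)) + 3 = 3 + O**2 + O*(-2/7 + 2*O/7))
l(0)*(-157 + 42) = (3 - 2/7*0 + (9/7)*0**2)*(-157 + 42) = (3 + 0 + (9/7)*0)*(-115) = (3 + 0 + 0)*(-115) = 3*(-115) = -345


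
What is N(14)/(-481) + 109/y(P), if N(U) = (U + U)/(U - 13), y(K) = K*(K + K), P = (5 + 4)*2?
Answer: 34285/311688 ≈ 0.11000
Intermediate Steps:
P = 18 (P = 9*2 = 18)
y(K) = 2*K² (y(K) = K*(2*K) = 2*K²)
N(U) = 2*U/(-13 + U) (N(U) = (2*U)/(-13 + U) = 2*U/(-13 + U))
N(14)/(-481) + 109/y(P) = (2*14/(-13 + 14))/(-481) + 109/((2*18²)) = (2*14/1)*(-1/481) + 109/((2*324)) = (2*14*1)*(-1/481) + 109/648 = 28*(-1/481) + 109*(1/648) = -28/481 + 109/648 = 34285/311688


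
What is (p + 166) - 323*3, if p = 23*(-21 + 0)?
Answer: -1286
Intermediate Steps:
p = -483 (p = 23*(-21) = -483)
(p + 166) - 323*3 = (-483 + 166) - 323*3 = -317 - 969 = -1286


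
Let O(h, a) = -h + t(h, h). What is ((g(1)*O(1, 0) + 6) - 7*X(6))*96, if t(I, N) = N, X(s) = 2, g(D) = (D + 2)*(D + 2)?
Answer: -768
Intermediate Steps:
g(D) = (2 + D)² (g(D) = (2 + D)*(2 + D) = (2 + D)²)
O(h, a) = 0 (O(h, a) = -h + h = 0)
((g(1)*O(1, 0) + 6) - 7*X(6))*96 = (((2 + 1)²*0 + 6) - 7*2)*96 = ((3²*0 + 6) - 14)*96 = ((9*0 + 6) - 14)*96 = ((0 + 6) - 14)*96 = (6 - 14)*96 = -8*96 = -768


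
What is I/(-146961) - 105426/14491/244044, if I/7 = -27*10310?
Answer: 14179134262609/1069380647254 ≈ 13.259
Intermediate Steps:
I = -1948590 (I = 7*(-27*10310) = 7*(-278370) = -1948590)
I/(-146961) - 105426/14491/244044 = -1948590/(-146961) - 105426/14491/244044 = -1948590*(-1/146961) - 105426*1/14491*(1/244044) = 72170/5443 - 105426/14491*1/244044 = 72170/5443 - 5857/196468978 = 14179134262609/1069380647254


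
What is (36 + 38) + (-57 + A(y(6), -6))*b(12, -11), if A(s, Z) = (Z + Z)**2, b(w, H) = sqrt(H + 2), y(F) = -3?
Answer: 74 + 261*I ≈ 74.0 + 261.0*I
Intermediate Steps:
b(w, H) = sqrt(2 + H)
A(s, Z) = 4*Z**2 (A(s, Z) = (2*Z)**2 = 4*Z**2)
(36 + 38) + (-57 + A(y(6), -6))*b(12, -11) = (36 + 38) + (-57 + 4*(-6)**2)*sqrt(2 - 11) = 74 + (-57 + 4*36)*sqrt(-9) = 74 + (-57 + 144)*(3*I) = 74 + 87*(3*I) = 74 + 261*I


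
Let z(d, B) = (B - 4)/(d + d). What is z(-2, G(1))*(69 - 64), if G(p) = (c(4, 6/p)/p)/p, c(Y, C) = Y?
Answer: 0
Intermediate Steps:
G(p) = 4/p² (G(p) = (4/p)/p = 4/p²)
z(d, B) = (-4 + B)/(2*d) (z(d, B) = (-4 + B)/((2*d)) = (-4 + B)*(1/(2*d)) = (-4 + B)/(2*d))
z(-2, G(1))*(69 - 64) = ((½)*(-4 + 4/1²)/(-2))*(69 - 64) = ((½)*(-½)*(-4 + 4*1))*5 = ((½)*(-½)*(-4 + 4))*5 = ((½)*(-½)*0)*5 = 0*5 = 0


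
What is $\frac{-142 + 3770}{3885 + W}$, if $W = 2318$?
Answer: $\frac{3628}{6203} \approx 0.58488$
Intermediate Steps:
$\frac{-142 + 3770}{3885 + W} = \frac{-142 + 3770}{3885 + 2318} = \frac{3628}{6203}$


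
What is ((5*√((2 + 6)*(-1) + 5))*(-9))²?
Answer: -6075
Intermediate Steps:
((5*√((2 + 6)*(-1) + 5))*(-9))² = ((5*√(8*(-1) + 5))*(-9))² = ((5*√(-8 + 5))*(-9))² = ((5*√(-3))*(-9))² = ((5*(I*√3))*(-9))² = ((5*I*√3)*(-9))² = (-45*I*√3)² = -6075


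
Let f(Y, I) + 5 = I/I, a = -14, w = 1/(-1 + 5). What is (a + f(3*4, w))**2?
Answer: 324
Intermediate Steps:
w = 1/4 ≈ 0.25000
f(Y, I) = -4 (f(Y, I) = -5 + I/I = -5 + 1 = -4)
(a + f(3*4, w))**2 = (-14 - 4)**2 = (-18)**2 = 324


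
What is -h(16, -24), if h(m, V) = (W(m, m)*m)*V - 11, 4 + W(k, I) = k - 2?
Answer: 3851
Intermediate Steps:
W(k, I) = -6 + k (W(k, I) = -4 + (k - 2) = -4 + (-2 + k) = -6 + k)
h(m, V) = -11 + V*m*(-6 + m) (h(m, V) = ((-6 + m)*m)*V - 11 = (m*(-6 + m))*V - 11 = V*m*(-6 + m) - 11 = -11 + V*m*(-6 + m))
-h(16, -24) = -(-11 - 24*16*(-6 + 16)) = -(-11 - 24*16*10) = -(-11 - 3840) = -1*(-3851) = 3851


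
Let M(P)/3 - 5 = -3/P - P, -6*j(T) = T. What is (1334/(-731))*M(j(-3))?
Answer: 6003/731 ≈ 8.2120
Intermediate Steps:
j(T) = -T/6
M(P) = 15 - 9/P - 3*P (M(P) = 15 + 3*(-3/P - P) = 15 + 3*(-P - 3/P) = 15 + (-9/P - 3*P) = 15 - 9/P - 3*P)
(1334/(-731))*M(j(-3)) = (1334/(-731))*(15 - 9/((-⅙*(-3))) - (-1)*(-3)/2) = (1334*(-1/731))*(15 - 9/½ - 3*½) = -1334*(15 - 9*2 - 3/2)/731 = -1334*(15 - 18 - 3/2)/731 = -1334/731*(-9/2) = 6003/731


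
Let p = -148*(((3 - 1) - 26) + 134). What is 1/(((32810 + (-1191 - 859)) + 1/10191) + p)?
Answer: 10191/147565681 ≈ 6.9061e-5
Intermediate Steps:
p = -16280 (p = -148*((2 - 26) + 134) = -148*(-24 + 134) = -148*110 = -16280)
1/(((32810 + (-1191 - 859)) + 1/10191) + p) = 1/(((32810 + (-1191 - 859)) + 1/10191) - 16280) = 1/(((32810 - 2050) + 1/10191) - 16280) = 1/((30760 + 1/10191) - 16280) = 1/(313475161/10191 - 16280) = 1/(147565681/10191) = 10191/147565681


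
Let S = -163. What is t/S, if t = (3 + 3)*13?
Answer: -78/163 ≈ -0.47853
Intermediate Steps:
t = 78 (t = 6*13 = 78)
t/S = 78/(-163) = 78*(-1/163) = -78/163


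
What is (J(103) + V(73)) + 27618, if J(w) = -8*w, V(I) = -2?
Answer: 26792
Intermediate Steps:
(J(103) + V(73)) + 27618 = (-8*103 - 2) + 27618 = (-824 - 2) + 27618 = -826 + 27618 = 26792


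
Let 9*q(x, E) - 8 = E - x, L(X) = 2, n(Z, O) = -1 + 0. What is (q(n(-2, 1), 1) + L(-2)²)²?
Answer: 2116/81 ≈ 26.123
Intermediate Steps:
n(Z, O) = -1
q(x, E) = 8/9 - x/9 + E/9 (q(x, E) = 8/9 + (E - x)/9 = 8/9 + (-x/9 + E/9) = 8/9 - x/9 + E/9)
(q(n(-2, 1), 1) + L(-2)²)² = ((8/9 - ⅑*(-1) + (⅑)*1) + 2²)² = ((8/9 + ⅑ + ⅑) + 4)² = (10/9 + 4)² = (46/9)² = 2116/81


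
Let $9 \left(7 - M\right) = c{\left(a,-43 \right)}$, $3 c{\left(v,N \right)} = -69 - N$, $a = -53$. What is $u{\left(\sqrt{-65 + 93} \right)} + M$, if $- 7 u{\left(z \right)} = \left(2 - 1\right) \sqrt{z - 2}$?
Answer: $\frac{215}{27} - \frac{\sqrt{-2 + 2 \sqrt{7}}}{7} \approx 7.7038$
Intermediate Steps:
$c{\left(v,N \right)} = -23 - \frac{N}{3}$ ($c{\left(v,N \right)} = \frac{-69 - N}{3} = -23 - \frac{N}{3}$)
$u{\left(z \right)} = - \frac{\sqrt{-2 + z}}{7}$ ($u{\left(z \right)} = - \frac{\left(2 - 1\right) \sqrt{z - 2}}{7} = - \frac{\left(2 - 1\right) \sqrt{-2 + z}}{7} = - \frac{1 \sqrt{-2 + z}}{7} = - \frac{\sqrt{-2 + z}}{7}$)
$M = \frac{215}{27}$ ($M = 7 - \frac{-23 - - \frac{43}{3}}{9} = 7 - \frac{-23 + \frac{43}{3}}{9} = 7 - - \frac{26}{27} = 7 + \frac{26}{27} = \frac{215}{27} \approx 7.963$)
$u{\left(\sqrt{-65 + 93} \right)} + M = - \frac{\sqrt{-2 + \sqrt{-65 + 93}}}{7} + \frac{215}{27} = - \frac{\sqrt{-2 + \sqrt{28}}}{7} + \frac{215}{27} = - \frac{\sqrt{-2 + 2 \sqrt{7}}}{7} + \frac{215}{27} = \frac{215}{27} - \frac{\sqrt{-2 + 2 \sqrt{7}}}{7}$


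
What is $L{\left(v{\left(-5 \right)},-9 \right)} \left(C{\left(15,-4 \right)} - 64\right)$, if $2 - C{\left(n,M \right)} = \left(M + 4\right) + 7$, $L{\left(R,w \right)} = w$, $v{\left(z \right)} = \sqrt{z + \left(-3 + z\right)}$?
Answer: $621$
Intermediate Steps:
$v{\left(z \right)} = \sqrt{-3 + 2 z}$
$C{\left(n,M \right)} = -9 - M$ ($C{\left(n,M \right)} = 2 - \left(\left(M + 4\right) + 7\right) = 2 - \left(\left(4 + M\right) + 7\right) = 2 - \left(11 + M\right) = -9 - M$)
$L{\left(v{\left(-5 \right)},-9 \right)} \left(C{\left(15,-4 \right)} - 64\right) = - 9 \left(\left(-9 - -4\right) - 64\right) = - 9 \left(\left(-9 + 4\right) - 64\right) = - 9 \left(-5 - 64\right) = \left(-9\right) \left(-69\right) = 621$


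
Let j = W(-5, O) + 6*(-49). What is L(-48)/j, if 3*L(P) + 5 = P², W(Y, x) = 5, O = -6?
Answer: -2299/867 ≈ -2.6517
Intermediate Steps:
j = -289 (j = 5 + 6*(-49) = 5 - 294 = -289)
L(P) = -5/3 + P²/3
L(-48)/j = (-5/3 + (⅓)*(-48)²)/(-289) = (-5/3 + (⅓)*2304)*(-1/289) = (-5/3 + 768)*(-1/289) = (2299/3)*(-1/289) = -2299/867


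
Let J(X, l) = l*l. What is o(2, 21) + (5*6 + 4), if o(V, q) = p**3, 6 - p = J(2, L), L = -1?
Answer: 159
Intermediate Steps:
J(X, l) = l**2
p = 5 (p = 6 - 1*(-1)**2 = 6 - 1*1 = 6 - 1 = 5)
o(V, q) = 125 (o(V, q) = 5**3 = 125)
o(2, 21) + (5*6 + 4) = 125 + (5*6 + 4) = 125 + (30 + 4) = 125 + 34 = 159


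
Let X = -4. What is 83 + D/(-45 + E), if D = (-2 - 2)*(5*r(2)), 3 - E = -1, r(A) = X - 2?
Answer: 3283/41 ≈ 80.073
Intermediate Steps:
r(A) = -6 (r(A) = -4 - 2 = -6)
E = 4 (E = 3 - 1*(-1) = 3 + 1 = 4)
D = 120 (D = (-2 - 2)*(5*(-6)) = -4*(-30) = 120)
83 + D/(-45 + E) = 83 + 120/(-45 + 4) = 83 + 120/(-41) = 83 + 120*(-1/41) = 83 - 120/41 = 3283/41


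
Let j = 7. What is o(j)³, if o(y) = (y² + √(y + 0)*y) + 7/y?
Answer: 176450 + 54901*√7 ≈ 3.2170e+5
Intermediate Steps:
o(y) = y² + y^(3/2) + 7/y (o(y) = (y² + √y*y) + 7/y = (y² + y^(3/2)) + 7/y = y² + y^(3/2) + 7/y)
o(j)³ = ((7 + 7³ + 7^(5/2))/7)³ = ((7 + 343 + 49*√7)/7)³ = ((350 + 49*√7)/7)³ = (50 + 7*√7)³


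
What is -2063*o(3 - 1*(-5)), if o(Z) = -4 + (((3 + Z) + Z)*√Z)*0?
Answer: 8252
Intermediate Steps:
o(Z) = -4 (o(Z) = -4 + ((3 + 2*Z)*√Z)*0 = -4 + (√Z*(3 + 2*Z))*0 = -4 + 0 = -4)
-2063*o(3 - 1*(-5)) = -2063*(-4) = 8252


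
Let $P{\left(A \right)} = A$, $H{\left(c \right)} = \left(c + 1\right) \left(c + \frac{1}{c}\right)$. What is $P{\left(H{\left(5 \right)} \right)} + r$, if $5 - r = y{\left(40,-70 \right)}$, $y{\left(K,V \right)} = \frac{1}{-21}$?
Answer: $\frac{3806}{105} \approx 36.248$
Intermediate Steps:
$H{\left(c \right)} = \left(1 + c\right) \left(c + \frac{1}{c}\right)$
$y{\left(K,V \right)} = - \frac{1}{21}$
$r = \frac{106}{21}$ ($r = 5 - - \frac{1}{21} = 5 + \frac{1}{21} = \frac{106}{21} \approx 5.0476$)
$P{\left(H{\left(5 \right)} \right)} + r = \left(1 + 5 + \frac{1}{5} + 5^{2}\right) + \frac{106}{21} = \left(1 + 5 + \frac{1}{5} + 25\right) + \frac{106}{21} = \frac{156}{5} + \frac{106}{21} = \frac{3806}{105}$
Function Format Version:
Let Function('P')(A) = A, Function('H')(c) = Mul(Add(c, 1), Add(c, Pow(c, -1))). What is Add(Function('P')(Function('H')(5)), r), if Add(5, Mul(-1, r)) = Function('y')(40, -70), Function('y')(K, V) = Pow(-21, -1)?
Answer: Rational(3806, 105) ≈ 36.248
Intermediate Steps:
Function('H')(c) = Mul(Add(1, c), Add(c, Pow(c, -1)))
Function('y')(K, V) = Rational(-1, 21)
r = Rational(106, 21) (r = Add(5, Mul(-1, Rational(-1, 21))) = Add(5, Rational(1, 21)) = Rational(106, 21) ≈ 5.0476)
Add(Function('P')(Function('H')(5)), r) = Add(Add(1, 5, Pow(5, -1), Pow(5, 2)), Rational(106, 21)) = Add(Add(1, 5, Rational(1, 5), 25), Rational(106, 21)) = Add(Rational(156, 5), Rational(106, 21)) = Rational(3806, 105)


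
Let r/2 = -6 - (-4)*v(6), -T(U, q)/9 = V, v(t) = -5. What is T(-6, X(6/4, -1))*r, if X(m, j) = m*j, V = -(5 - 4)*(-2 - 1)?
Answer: 1404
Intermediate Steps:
V = 3 (V = -(-3) = -1*(-3) = 3)
X(m, j) = j*m
T(U, q) = -27 (T(U, q) = -9*3 = -27)
r = -52 (r = 2*(-6 - (-4)*(-5)) = 2*(-6 - 1*20) = 2*(-6 - 20) = 2*(-26) = -52)
T(-6, X(6/4, -1))*r = -27*(-52) = 1404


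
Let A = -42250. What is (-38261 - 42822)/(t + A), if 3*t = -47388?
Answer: 81083/58046 ≈ 1.3969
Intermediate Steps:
t = -15796 (t = (⅓)*(-47388) = -15796)
(-38261 - 42822)/(t + A) = (-38261 - 42822)/(-15796 - 42250) = -81083/(-58046) = -81083*(-1/58046) = 81083/58046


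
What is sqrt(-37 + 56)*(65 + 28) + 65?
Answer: 65 + 93*sqrt(19) ≈ 470.38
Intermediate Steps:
sqrt(-37 + 56)*(65 + 28) + 65 = sqrt(19)*93 + 65 = 93*sqrt(19) + 65 = 65 + 93*sqrt(19)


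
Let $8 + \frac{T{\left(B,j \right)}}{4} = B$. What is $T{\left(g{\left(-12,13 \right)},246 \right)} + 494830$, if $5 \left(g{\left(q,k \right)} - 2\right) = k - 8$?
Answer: $494810$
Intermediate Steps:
$g{\left(q,k \right)} = \frac{2}{5} + \frac{k}{5}$ ($g{\left(q,k \right)} = 2 + \frac{k - 8}{5} = 2 + \frac{-8 + k}{5} = 2 + \left(- \frac{8}{5} + \frac{k}{5}\right) = \frac{2}{5} + \frac{k}{5}$)
$T{\left(B,j \right)} = -32 + 4 B$
$T{\left(g{\left(-12,13 \right)},246 \right)} + 494830 = \left(-32 + 4 \left(\frac{2}{5} + \frac{1}{5} \cdot 13\right)\right) + 494830 = \left(-32 + 4 \left(\frac{2}{5} + \frac{13}{5}\right)\right) + 494830 = \left(-32 + 4 \cdot 3\right) + 494830 = \left(-32 + 12\right) + 494830 = -20 + 494830 = 494810$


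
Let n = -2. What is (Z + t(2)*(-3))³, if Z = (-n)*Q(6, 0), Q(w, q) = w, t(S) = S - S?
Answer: 1728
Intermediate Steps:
t(S) = 0
Z = 12 (Z = -1*(-2)*6 = 2*6 = 12)
(Z + t(2)*(-3))³ = (12 + 0*(-3))³ = (12 + 0)³ = 12³ = 1728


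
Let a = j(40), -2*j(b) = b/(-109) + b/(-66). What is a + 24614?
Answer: 88538308/3597 ≈ 24615.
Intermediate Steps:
j(b) = 175*b/14388 (j(b) = -(b/(-109) + b/(-66))/2 = -(b*(-1/109) + b*(-1/66))/2 = -(-b/109 - b/66)/2 = -(-175)*b/14388 = 175*b/14388)
a = 1750/3597 (a = (175/14388)*40 = 1750/3597 ≈ 0.48652)
a + 24614 = 1750/3597 + 24614 = 88538308/3597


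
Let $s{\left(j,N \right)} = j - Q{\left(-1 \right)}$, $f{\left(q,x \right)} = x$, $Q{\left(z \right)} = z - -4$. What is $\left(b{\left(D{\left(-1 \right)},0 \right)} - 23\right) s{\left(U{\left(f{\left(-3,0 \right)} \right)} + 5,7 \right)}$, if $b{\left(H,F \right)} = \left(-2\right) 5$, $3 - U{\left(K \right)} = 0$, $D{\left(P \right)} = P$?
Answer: $-165$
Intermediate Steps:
$Q{\left(z \right)} = 4 + z$ ($Q{\left(z \right)} = z + 4 = 4 + z$)
$U{\left(K \right)} = 3$ ($U{\left(K \right)} = 3 - 0 = 3 + 0 = 3$)
$b{\left(H,F \right)} = -10$
$s{\left(j,N \right)} = -3 + j$ ($s{\left(j,N \right)} = j - \left(4 - 1\right) = j - 3 = -3 + j$)
$\left(b{\left(D{\left(-1 \right)},0 \right)} - 23\right) s{\left(U{\left(f{\left(-3,0 \right)} \right)} + 5,7 \right)} = \left(-10 - 23\right) \left(-3 + \left(3 + 5\right)\right) = - 33 \left(-3 + 8\right) = \left(-33\right) 5 = -165$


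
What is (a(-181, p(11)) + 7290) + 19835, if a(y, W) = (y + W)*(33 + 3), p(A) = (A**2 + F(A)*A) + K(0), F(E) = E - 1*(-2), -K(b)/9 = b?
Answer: 30113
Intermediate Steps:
K(b) = -9*b
F(E) = 2 + E (F(E) = E + 2 = 2 + E)
p(A) = A**2 + A*(2 + A) (p(A) = (A**2 + (2 + A)*A) - 9*0 = (A**2 + A*(2 + A)) + 0 = A**2 + A*(2 + A))
a(y, W) = 36*W + 36*y (a(y, W) = (W + y)*36 = 36*W + 36*y)
(a(-181, p(11)) + 7290) + 19835 = ((36*(2*11*(1 + 11)) + 36*(-181)) + 7290) + 19835 = ((36*(2*11*12) - 6516) + 7290) + 19835 = ((36*264 - 6516) + 7290) + 19835 = ((9504 - 6516) + 7290) + 19835 = (2988 + 7290) + 19835 = 10278 + 19835 = 30113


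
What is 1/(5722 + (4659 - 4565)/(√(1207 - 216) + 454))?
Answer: 586883963/3358272136740 + 47*√991/3358272136740 ≈ 0.00017476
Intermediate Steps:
1/(5722 + (4659 - 4565)/(√(1207 - 216) + 454)) = 1/(5722 + 94/(√991 + 454)) = 1/(5722 + 94/(454 + √991))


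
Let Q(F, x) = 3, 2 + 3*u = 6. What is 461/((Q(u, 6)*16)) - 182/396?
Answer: 14485/1584 ≈ 9.1446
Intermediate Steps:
u = 4/3 (u = -⅔ + (⅓)*6 = -⅔ + 2 = 4/3 ≈ 1.3333)
461/((Q(u, 6)*16)) - 182/396 = 461/((3*16)) - 182/396 = 461/48 - 182*1/396 = 461*(1/48) - 91/198 = 461/48 - 91/198 = 14485/1584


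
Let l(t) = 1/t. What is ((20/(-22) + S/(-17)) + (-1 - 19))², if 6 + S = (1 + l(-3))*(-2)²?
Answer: 135024400/314721 ≈ 429.03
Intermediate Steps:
S = -10/3 (S = -6 + (1 + 1/(-3))*(-2)² = -6 + (1 - ⅓)*4 = -6 + (⅔)*4 = -6 + 8/3 = -10/3 ≈ -3.3333)
((20/(-22) + S/(-17)) + (-1 - 19))² = ((20/(-22) - 10/3/(-17)) + (-1 - 19))² = ((20*(-1/22) - 10/3*(-1/17)) - 20)² = ((-10/11 + 10/51) - 20)² = (-400/561 - 20)² = (-11620/561)² = 135024400/314721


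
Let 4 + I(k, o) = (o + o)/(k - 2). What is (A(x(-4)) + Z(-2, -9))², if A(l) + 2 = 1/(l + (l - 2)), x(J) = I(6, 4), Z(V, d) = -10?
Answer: 5329/36 ≈ 148.03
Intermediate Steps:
I(k, o) = -4 + 2*o/(-2 + k) (I(k, o) = -4 + (o + o)/(k - 2) = -4 + (2*o)/(-2 + k) = -4 + 2*o/(-2 + k))
x(J) = -2 (x(J) = 2*(4 + 4 - 2*6)/(-2 + 6) = 2*(4 + 4 - 12)/4 = 2*(¼)*(-4) = -2)
A(l) = -2 + 1/(-2 + 2*l) (A(l) = -2 + 1/(l + (l - 2)) = -2 + 1/(l + (-2 + l)) = -2 + 1/(-2 + 2*l))
(A(x(-4)) + Z(-2, -9))² = ((5 - 4*(-2))/(2*(-1 - 2)) - 10)² = ((½)*(5 + 8)/(-3) - 10)² = ((½)*(-⅓)*13 - 10)² = (-13/6 - 10)² = (-73/6)² = 5329/36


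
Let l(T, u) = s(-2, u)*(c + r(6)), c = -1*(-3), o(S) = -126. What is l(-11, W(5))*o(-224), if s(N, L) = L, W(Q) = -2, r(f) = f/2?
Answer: 1512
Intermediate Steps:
r(f) = f/2 (r(f) = f*(½) = f/2)
c = 3
l(T, u) = 6*u (l(T, u) = u*(3 + (½)*6) = u*(3 + 3) = u*6 = 6*u)
l(-11, W(5))*o(-224) = (6*(-2))*(-126) = -12*(-126) = 1512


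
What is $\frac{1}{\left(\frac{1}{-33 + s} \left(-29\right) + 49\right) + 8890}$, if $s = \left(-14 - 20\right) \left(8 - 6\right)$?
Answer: $\frac{101}{902868} \approx 0.00011187$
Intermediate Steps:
$s = -68$ ($s = \left(-34\right) 2 = -68$)
$\frac{1}{\left(\frac{1}{-33 + s} \left(-29\right) + 49\right) + 8890} = \frac{1}{\left(\frac{1}{-33 - 68} \left(-29\right) + 49\right) + 8890} = \frac{1}{\left(\frac{1}{-101} \left(-29\right) + 49\right) + 8890} = \frac{1}{\left(\left(- \frac{1}{101}\right) \left(-29\right) + 49\right) + 8890} = \frac{1}{\left(\frac{29}{101} + 49\right) + 8890} = \frac{1}{\frac{4978}{101} + 8890} = \frac{1}{\frac{902868}{101}} = \frac{101}{902868}$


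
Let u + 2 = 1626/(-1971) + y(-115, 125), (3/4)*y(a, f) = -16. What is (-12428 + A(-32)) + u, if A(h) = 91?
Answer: -8121281/657 ≈ -12361.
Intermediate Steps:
y(a, f) = -64/3 (y(a, f) = (4/3)*(-16) = -64/3)
u = -15872/657 (u = -2 + (1626/(-1971) - 64/3) = -2 + (1626*(-1/1971) - 64/3) = -2 + (-542/657 - 64/3) = -2 - 14558/657 = -15872/657 ≈ -24.158)
(-12428 + A(-32)) + u = (-12428 + 91) - 15872/657 = -12337 - 15872/657 = -8121281/657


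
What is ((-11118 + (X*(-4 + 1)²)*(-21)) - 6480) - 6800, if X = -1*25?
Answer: -19673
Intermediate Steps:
X = -25
((-11118 + (X*(-4 + 1)²)*(-21)) - 6480) - 6800 = ((-11118 - 25*(-4 + 1)²*(-21)) - 6480) - 6800 = ((-11118 - 25*(-3)²*(-21)) - 6480) - 6800 = ((-11118 - 25*9*(-21)) - 6480) - 6800 = ((-11118 - 225*(-21)) - 6480) - 6800 = ((-11118 + 4725) - 6480) - 6800 = (-6393 - 6480) - 6800 = -12873 - 6800 = -19673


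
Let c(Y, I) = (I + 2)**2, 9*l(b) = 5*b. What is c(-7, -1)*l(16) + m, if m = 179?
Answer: 1691/9 ≈ 187.89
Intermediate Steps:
l(b) = 5*b/9 (l(b) = (5*b)/9 = 5*b/9)
c(Y, I) = (2 + I)**2
c(-7, -1)*l(16) + m = (2 - 1)**2*((5/9)*16) + 179 = 1**2*(80/9) + 179 = 1*(80/9) + 179 = 80/9 + 179 = 1691/9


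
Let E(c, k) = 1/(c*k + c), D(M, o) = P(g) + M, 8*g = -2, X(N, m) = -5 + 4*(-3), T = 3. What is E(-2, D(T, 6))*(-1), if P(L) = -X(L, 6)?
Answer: 1/42 ≈ 0.023810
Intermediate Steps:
X(N, m) = -17 (X(N, m) = -5 - 12 = -17)
g = -1/4 (g = (1/8)*(-2) = -1/4 ≈ -0.25000)
P(L) = 17 (P(L) = -1*(-17) = 17)
D(M, o) = 17 + M
E(c, k) = 1/(c + c*k)
E(-2, D(T, 6))*(-1) = (1/((-2)*(1 + (17 + 3))))*(-1) = -1/(2*(1 + 20))*(-1) = -1/2/21*(-1) = -1/2*1/21*(-1) = -1/42*(-1) = 1/42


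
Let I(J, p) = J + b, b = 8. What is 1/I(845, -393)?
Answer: 1/853 ≈ 0.0011723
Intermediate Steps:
I(J, p) = 8 + J (I(J, p) = J + 8 = 8 + J)
1/I(845, -393) = 1/(8 + 845) = 1/853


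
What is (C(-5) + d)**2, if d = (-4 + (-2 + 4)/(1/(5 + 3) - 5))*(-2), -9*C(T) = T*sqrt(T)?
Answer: 1043899/13689 + 3440*I*sqrt(5)/351 ≈ 76.258 + 21.915*I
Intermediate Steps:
C(T) = -T**(3/2)/9 (C(T) = -T*sqrt(T)/9 = -T**(3/2)/9)
d = 344/39 (d = (-4 + 2/(1/8 - 5))*(-2) = (-4 + 2/(-39/8))*(-2) = (-4 + 2*(-8/39))*(-2) = (-4 - 16/39)*(-2) = -172/39*(-2) = 344/39 ≈ 8.8205)
(C(-5) + d)**2 = (-(-5)*I*sqrt(5)/9 + 344/39)**2 = (5*I*sqrt(5)/9 + 344/39)**2 = (344/39 + 5*I*sqrt(5)/9)**2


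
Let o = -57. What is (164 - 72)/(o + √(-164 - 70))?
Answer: -1748/1161 - 92*I*√26/1161 ≈ -1.5056 - 0.40406*I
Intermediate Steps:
(164 - 72)/(o + √(-164 - 70)) = (164 - 72)/(-57 + √(-164 - 70)) = 92/(-57 + √(-234)) = 92/(-57 + 3*I*√26)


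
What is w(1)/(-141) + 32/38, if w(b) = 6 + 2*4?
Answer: 1990/2679 ≈ 0.74281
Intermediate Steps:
w(b) = 14 (w(b) = 6 + 8 = 14)
w(1)/(-141) + 32/38 = 14/(-141) + 32/38 = 14*(-1/141) + 32*(1/38) = -14/141 + 16/19 = 1990/2679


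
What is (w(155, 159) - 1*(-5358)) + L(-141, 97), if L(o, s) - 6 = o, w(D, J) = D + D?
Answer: 5533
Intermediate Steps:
w(D, J) = 2*D
L(o, s) = 6 + o
(w(155, 159) - 1*(-5358)) + L(-141, 97) = (2*155 - 1*(-5358)) + (6 - 141) = (310 + 5358) - 135 = 5668 - 135 = 5533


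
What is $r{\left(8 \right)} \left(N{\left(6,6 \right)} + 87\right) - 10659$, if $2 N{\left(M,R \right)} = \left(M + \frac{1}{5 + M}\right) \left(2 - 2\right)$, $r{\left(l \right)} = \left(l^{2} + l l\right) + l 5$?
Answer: $3957$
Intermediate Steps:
$r{\left(l \right)} = 2 l^{2} + 5 l$ ($r{\left(l \right)} = \left(l^{2} + l^{2}\right) + 5 l = 2 l^{2} + 5 l$)
$N{\left(M,R \right)} = 0$ ($N{\left(M,R \right)} = \frac{\left(M + \frac{1}{5 + M}\right) \left(2 - 2\right)}{2} = \frac{\left(M + \frac{1}{5 + M}\right) 0}{2} = \frac{1}{2} \cdot 0 = 0$)
$r{\left(8 \right)} \left(N{\left(6,6 \right)} + 87\right) - 10659 = 8 \left(5 + 2 \cdot 8\right) \left(0 + 87\right) - 10659 = 8 \left(5 + 16\right) 87 - 10659 = 8 \cdot 21 \cdot 87 - 10659 = 168 \cdot 87 - 10659 = 14616 - 10659 = 3957$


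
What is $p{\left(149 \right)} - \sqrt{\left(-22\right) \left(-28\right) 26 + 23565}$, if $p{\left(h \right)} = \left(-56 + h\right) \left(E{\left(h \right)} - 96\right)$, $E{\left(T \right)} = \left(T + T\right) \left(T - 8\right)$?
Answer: $3898746 - \sqrt{39581} \approx 3.8985 \cdot 10^{6}$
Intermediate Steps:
$E{\left(T \right)} = 2 T \left(-8 + T\right)$
$p{\left(h \right)} = \left(-96 + 2 h \left(-8 + h\right)\right) \left(-56 + h\right)$ ($p{\left(h \right)} = \left(-56 + h\right) \left(2 h \left(-8 + h\right) - 96\right) = \left(-56 + h\right) \left(-96 + 2 h \left(-8 + h\right)\right) = \left(-96 + 2 h \left(-8 + h\right)\right) \left(-56 + h\right)$)
$p{\left(149 \right)} - \sqrt{\left(-22\right) \left(-28\right) 26 + 23565} = \left(5376 - 128 \cdot 149^{2} + 2 \cdot 149^{3} + 800 \cdot 149\right) - \sqrt{\left(-22\right) \left(-28\right) 26 + 23565} = \left(5376 - 2841728 + 2 \cdot 3307949 + 119200\right) - \sqrt{616 \cdot 26 + 23565} = \left(5376 - 2841728 + 6615898 + 119200\right) - \sqrt{16016 + 23565} = 3898746 - \sqrt{39581}$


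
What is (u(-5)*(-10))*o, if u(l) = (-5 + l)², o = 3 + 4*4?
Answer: -19000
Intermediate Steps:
o = 19 (o = 3 + 16 = 19)
(u(-5)*(-10))*o = ((-5 - 5)²*(-10))*19 = ((-10)²*(-10))*19 = (100*(-10))*19 = -1000*19 = -19000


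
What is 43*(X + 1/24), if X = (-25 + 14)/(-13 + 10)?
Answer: 3827/24 ≈ 159.46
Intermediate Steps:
X = 11/3 (X = -11/(-3) = -11*(-⅓) = 11/3 ≈ 3.6667)
43*(X + 1/24) = 43*(11/3 + 1/24) = 43*(89/24) = 3827/24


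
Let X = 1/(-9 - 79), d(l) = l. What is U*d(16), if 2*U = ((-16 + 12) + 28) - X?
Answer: 2113/11 ≈ 192.09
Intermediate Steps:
X = -1/88 (X = 1/(-88) = -1/88 ≈ -0.011364)
U = 2113/176 (U = (((-16 + 12) + 28) - 1*(-1/88))/2 = ((-4 + 28) + 1/88)/2 = (24 + 1/88)/2 = (1/2)*(2113/88) = 2113/176 ≈ 12.006)
U*d(16) = (2113/176)*16 = 2113/11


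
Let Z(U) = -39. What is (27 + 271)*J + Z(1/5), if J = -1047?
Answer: -312045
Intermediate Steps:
(27 + 271)*J + Z(1/5) = (27 + 271)*(-1047) - 39 = 298*(-1047) - 39 = -312006 - 39 = -312045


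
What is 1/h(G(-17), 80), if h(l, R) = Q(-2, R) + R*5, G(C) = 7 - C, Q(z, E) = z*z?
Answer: 1/404 ≈ 0.0024752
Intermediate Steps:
Q(z, E) = z**2
h(l, R) = 4 + 5*R (h(l, R) = (-2)**2 + R*5 = 4 + 5*R)
1/h(G(-17), 80) = 1/(4 + 5*80) = 1/(4 + 400) = 1/404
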